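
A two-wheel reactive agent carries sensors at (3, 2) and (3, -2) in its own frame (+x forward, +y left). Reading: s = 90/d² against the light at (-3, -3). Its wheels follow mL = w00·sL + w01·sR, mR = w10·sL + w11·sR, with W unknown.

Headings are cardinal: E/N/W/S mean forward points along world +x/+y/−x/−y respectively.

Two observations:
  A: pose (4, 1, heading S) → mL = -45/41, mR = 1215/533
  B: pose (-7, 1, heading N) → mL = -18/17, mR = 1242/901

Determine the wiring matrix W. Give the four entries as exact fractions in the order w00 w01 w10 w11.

obs A: pose=(4,1,S) → sL=45/41, sR=45/13, mL=-45/41, mR=1215/533
obs B: pose=(-7,1,N) → sL=18/17, sR=90/53, mL=-18/17, mR=1242/901
sensor matrix S = [[45/41, 45/13], [18/17, 90/53]]; det S = -865080/480233
solve [mL_A; mL_B] = S·[w00; w01] and [mR_A; mR_B] = S·[w10; w11]:
  w00 = -1, w01 = 0, w10 = 1/2, w11 = 1/2

-1 0 1/2 1/2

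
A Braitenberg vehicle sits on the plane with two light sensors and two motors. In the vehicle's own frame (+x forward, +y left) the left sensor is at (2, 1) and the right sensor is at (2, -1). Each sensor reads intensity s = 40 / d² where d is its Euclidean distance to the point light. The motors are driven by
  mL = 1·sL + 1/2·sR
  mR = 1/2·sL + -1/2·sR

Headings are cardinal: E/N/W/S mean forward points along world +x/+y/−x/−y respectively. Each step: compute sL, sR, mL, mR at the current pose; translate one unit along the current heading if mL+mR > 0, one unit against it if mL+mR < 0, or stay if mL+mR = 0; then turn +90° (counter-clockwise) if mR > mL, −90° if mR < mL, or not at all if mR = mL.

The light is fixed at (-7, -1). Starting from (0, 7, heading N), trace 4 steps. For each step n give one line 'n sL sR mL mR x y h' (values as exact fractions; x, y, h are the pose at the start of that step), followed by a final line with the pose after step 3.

n=0: pose=(0,7,N); sL=5/17, sR=10/41; mL=290/697, mR=35/1394; mL+mR=15/34 → advance +1; mR−mL=-545/1394 → turn -1·90°
n=1: pose=(0,8,E); sL=40/181, sR=8/29; mL=1884/5249, mR=-144/5249; mL+mR=60/181 → advance +1; mR−mL=-2028/5249 → turn -1·90°
n=2: pose=(1,8,S); sL=4/13, sR=20/49; mL=326/637, mR=-32/637; mL+mR=6/13 → advance +1; mR−mL=-358/637 → turn -1·90°
n=3: pose=(1,7,W); sL=8/17, sR=40/117; mL=1276/1989, mR=128/1989; mL+mR=12/17 → advance +1; mR−mL=-1148/1989 → turn -1·90°

0 5/17 10/41 290/697 35/1394 0 7 N
1 40/181 8/29 1884/5249 -144/5249 0 8 E
2 4/13 20/49 326/637 -32/637 1 8 S
3 8/17 40/117 1276/1989 128/1989 1 7 W
final 0 7 N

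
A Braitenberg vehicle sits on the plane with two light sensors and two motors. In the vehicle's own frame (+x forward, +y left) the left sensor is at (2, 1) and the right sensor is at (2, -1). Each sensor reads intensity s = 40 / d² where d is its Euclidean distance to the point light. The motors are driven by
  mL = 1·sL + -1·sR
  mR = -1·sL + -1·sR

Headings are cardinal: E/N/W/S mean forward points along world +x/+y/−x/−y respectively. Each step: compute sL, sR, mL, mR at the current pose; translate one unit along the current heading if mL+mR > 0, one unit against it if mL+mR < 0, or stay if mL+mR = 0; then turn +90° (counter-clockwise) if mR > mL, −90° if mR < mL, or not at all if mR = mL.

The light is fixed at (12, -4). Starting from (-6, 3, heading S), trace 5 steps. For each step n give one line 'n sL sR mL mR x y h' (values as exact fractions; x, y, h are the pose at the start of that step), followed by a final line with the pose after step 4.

0 20/157 20/193 720/30301 -7000/30301 -6 3 S
1 40/449 40/481 1280/215969 -37200/215969 -6 4 W
2 5/53 10/89 -85/4717 -975/4717 -5 4 N
3 40/289 40/261 -1120/75429 -22000/75429 -5 3 E
4 20/157 20/193 720/30301 -7000/30301 -6 3 S
final -6 4 W

n=0: pose=(-6,3,S); sL=20/157, sR=20/193; mL=720/30301, mR=-7000/30301; mL+mR=-40/193 → advance -1; mR−mL=-40/157 → turn -1·90°
n=1: pose=(-6,4,W); sL=40/449, sR=40/481; mL=1280/215969, mR=-37200/215969; mL+mR=-80/481 → advance -1; mR−mL=-80/449 → turn -1·90°
n=2: pose=(-5,4,N); sL=5/53, sR=10/89; mL=-85/4717, mR=-975/4717; mL+mR=-20/89 → advance -1; mR−mL=-10/53 → turn -1·90°
n=3: pose=(-5,3,E); sL=40/289, sR=40/261; mL=-1120/75429, mR=-22000/75429; mL+mR=-80/261 → advance -1; mR−mL=-80/289 → turn -1·90°
n=4: pose=(-6,3,S); sL=20/157, sR=20/193; mL=720/30301, mR=-7000/30301; mL+mR=-40/193 → advance -1; mR−mL=-40/157 → turn -1·90°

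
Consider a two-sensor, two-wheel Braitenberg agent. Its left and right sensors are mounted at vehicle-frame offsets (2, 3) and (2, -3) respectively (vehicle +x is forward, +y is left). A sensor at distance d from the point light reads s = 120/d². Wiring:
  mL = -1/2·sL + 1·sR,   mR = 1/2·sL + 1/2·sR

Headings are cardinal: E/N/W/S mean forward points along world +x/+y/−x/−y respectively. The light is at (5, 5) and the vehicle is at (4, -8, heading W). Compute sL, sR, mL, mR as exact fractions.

left sensor world pos  = (2, -11); dL² = 265
right sensor world pos = (2, -5); dR² = 109
sL = 120/265 = 24/53
sR = 120/109 = 120/109
mL = -1/2·sL + 1·sR = 5052/5777
mR = 1/2·sL + 1/2·sR = 4488/5777

24/53 120/109 5052/5777 4488/5777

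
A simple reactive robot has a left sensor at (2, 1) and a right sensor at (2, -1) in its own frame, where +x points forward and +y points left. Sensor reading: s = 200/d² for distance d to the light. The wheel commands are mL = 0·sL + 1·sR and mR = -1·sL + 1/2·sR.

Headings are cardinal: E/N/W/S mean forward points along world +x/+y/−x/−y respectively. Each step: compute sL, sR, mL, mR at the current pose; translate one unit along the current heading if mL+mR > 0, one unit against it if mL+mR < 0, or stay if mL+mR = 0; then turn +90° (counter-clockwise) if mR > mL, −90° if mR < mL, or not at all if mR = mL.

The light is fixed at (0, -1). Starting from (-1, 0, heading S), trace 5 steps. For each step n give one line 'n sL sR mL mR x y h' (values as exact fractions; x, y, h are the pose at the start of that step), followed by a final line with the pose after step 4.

n=0: pose=(-1,0,S); sL=200, sR=40; mL=40, mR=-180; mL+mR=-140 → advance -1; mR−mL=-220 → turn -1·90°
n=1: pose=(-1,1,W); sL=20, sR=100/9; mL=100/9, mR=-130/9; mL+mR=-10/3 → advance -1; mR−mL=-230/9 → turn -1·90°
n=2: pose=(0,1,N); sL=200/17, sR=200/17; mL=200/17, mR=-100/17; mL+mR=100/17 → advance +1; mR−mL=-300/17 → turn -1·90°
n=3: pose=(0,2,E); sL=10, sR=25; mL=25, mR=5/2; mL+mR=55/2 → advance +1; mR−mL=-45/2 → turn -1·90°
n=4: pose=(1,2,S); sL=40, sR=200; mL=200, mR=60; mL+mR=260 → advance +1; mR−mL=-140 → turn -1·90°

0 200 40 40 -180 -1 0 S
1 20 100/9 100/9 -130/9 -1 1 W
2 200/17 200/17 200/17 -100/17 0 1 N
3 10 25 25 5/2 0 2 E
4 40 200 200 60 1 2 S
final 1 1 W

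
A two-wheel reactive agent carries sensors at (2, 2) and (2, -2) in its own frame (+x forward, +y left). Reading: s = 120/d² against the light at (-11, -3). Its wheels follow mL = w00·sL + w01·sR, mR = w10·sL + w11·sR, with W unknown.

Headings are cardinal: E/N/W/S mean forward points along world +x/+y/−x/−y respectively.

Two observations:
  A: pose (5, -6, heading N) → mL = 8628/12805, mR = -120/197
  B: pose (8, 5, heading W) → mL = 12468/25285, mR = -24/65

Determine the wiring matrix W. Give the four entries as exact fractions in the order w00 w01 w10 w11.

obs A: pose=(5,-6,N) → sL=120/197, sR=24/65, mL=8628/12805, mR=-120/197
obs B: pose=(8,5,W) → sL=24/65, sR=120/389, mL=12468/25285, mR=-24/65
sensor matrix S = [[120/197, 24/65], [24/65, 120/389]]; det S = 16699392/323774425
solve [mL_A; mL_B] = S·[w00; w01] and [mR_A; mR_B] = S·[w10; w11]:
  w00 = 1/2, w01 = 1, w10 = -1, w11 = 0

1/2 1 -1 0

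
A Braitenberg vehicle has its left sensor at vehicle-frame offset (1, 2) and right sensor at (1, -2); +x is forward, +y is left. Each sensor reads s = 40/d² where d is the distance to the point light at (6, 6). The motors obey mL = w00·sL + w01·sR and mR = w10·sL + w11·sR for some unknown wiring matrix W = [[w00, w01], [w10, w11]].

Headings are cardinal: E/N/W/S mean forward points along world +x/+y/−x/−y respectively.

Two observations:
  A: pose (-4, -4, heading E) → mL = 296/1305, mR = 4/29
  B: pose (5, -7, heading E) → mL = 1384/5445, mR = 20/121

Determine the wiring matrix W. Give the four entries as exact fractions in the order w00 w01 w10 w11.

obs A: pose=(-4,-4,E) → sL=8/29, sR=8/45, mL=296/1305, mR=4/29
obs B: pose=(5,-7,E) → sL=40/121, sR=8/45, mL=1384/5445, mR=20/121
sensor matrix S = [[8/29, 8/45], [40/121, 8/45]]; det S = -512/52635
solve [mL_A; mL_B] = S·[w00; w01] and [mR_A; mR_B] = S·[w10; w11]:
  w00 = 1/2, w01 = 1/2, w10 = 1/2, w11 = 0

1/2 1/2 1/2 0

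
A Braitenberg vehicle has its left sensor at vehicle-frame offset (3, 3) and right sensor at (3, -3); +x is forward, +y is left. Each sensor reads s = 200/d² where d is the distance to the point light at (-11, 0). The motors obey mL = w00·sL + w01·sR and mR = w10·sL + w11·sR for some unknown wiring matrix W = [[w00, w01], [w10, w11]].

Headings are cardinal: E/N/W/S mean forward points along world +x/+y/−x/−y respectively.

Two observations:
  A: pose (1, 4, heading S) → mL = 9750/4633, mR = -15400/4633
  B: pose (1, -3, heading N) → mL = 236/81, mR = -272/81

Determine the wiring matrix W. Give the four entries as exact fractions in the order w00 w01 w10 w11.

obs A: pose=(1,4,S) → sL=100/113, sR=100/41, mL=9750/4633, mR=-15400/4633
obs B: pose=(1,-3,N) → sL=200/81, sR=8/9, mL=236/81, mR=-272/81
sensor matrix S = [[100/113, 100/41], [200/81, 8/9]]; det S = -1964800/375273
solve [mL_A; mL_B] = S·[w00; w01] and [mR_A; mR_B] = S·[w10; w11]:
  w00 = 1, w01 = 1/2, w10 = -1, w11 = -1

1 1/2 -1 -1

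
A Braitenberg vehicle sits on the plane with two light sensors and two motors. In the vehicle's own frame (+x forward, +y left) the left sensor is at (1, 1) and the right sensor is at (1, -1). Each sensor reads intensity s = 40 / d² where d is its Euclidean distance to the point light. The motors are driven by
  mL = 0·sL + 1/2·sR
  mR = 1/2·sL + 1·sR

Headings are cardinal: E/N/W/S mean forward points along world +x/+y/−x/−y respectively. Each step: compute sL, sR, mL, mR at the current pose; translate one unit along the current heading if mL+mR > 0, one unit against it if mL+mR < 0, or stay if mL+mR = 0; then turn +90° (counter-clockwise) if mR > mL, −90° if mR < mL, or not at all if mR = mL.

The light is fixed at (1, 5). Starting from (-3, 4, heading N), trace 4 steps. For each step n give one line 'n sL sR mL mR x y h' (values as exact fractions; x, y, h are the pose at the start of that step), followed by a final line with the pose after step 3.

n=0: pose=(-3,4,N); sL=8/5, sR=40/9; mL=20/9, mR=236/45; mL+mR=112/15 → advance +1; mR−mL=136/45 → turn +1·90°
n=1: pose=(-3,5,W); sL=20/13, sR=20/13; mL=10/13, mR=30/13; mL+mR=40/13 → advance +1; mR−mL=20/13 → turn +1·90°
n=2: pose=(-4,5,S); sL=40/17, sR=40/37; mL=20/37, mR=1420/629; mL+mR=1760/629 → advance +1; mR−mL=1080/629 → turn +1·90°
n=3: pose=(-4,4,E); sL=5/2, sR=2; mL=1, mR=13/4; mL+mR=17/4 → advance +1; mR−mL=9/4 → turn +1·90°

0 8/5 40/9 20/9 236/45 -3 4 N
1 20/13 20/13 10/13 30/13 -3 5 W
2 40/17 40/37 20/37 1420/629 -4 5 S
3 5/2 2 1 13/4 -4 4 E
final -3 4 N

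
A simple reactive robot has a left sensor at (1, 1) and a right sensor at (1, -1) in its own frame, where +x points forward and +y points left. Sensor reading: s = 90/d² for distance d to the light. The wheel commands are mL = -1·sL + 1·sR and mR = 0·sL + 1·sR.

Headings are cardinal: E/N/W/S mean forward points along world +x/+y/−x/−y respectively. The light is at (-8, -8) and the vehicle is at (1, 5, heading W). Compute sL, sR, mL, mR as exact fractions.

45/104 9/26 -9/104 9/26

left sensor world pos  = (0, 4); dL² = 208
right sensor world pos = (0, 6); dR² = 260
sL = 90/208 = 45/104
sR = 90/260 = 9/26
mL = -1·sL + 1·sR = -9/104
mR = 0·sL + 1·sR = 9/26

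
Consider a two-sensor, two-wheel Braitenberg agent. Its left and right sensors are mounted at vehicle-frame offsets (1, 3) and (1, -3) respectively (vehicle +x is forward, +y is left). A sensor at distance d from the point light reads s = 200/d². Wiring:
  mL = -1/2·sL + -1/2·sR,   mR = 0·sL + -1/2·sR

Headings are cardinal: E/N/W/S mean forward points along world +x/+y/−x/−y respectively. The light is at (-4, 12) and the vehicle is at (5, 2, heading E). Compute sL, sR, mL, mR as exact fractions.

200/149 200/269 -41800/40081 -100/269

left sensor world pos  = (6, 5); dL² = 149
right sensor world pos = (6, -1); dR² = 269
sL = 200/149 = 200/149
sR = 200/269 = 200/269
mL = -1/2·sL + -1/2·sR = -41800/40081
mR = 0·sL + -1/2·sR = -100/269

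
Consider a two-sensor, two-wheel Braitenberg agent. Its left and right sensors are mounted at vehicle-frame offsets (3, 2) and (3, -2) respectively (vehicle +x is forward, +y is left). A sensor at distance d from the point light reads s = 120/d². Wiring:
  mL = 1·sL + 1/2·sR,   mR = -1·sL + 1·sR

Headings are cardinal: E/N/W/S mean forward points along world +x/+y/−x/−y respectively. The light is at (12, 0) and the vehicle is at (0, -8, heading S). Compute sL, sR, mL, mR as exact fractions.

120/221 120/317 51300/70057 -11520/70057

left sensor world pos  = (2, -11); dL² = 221
right sensor world pos = (-2, -11); dR² = 317
sL = 120/221 = 120/221
sR = 120/317 = 120/317
mL = 1·sL + 1/2·sR = 51300/70057
mR = -1·sL + 1·sR = -11520/70057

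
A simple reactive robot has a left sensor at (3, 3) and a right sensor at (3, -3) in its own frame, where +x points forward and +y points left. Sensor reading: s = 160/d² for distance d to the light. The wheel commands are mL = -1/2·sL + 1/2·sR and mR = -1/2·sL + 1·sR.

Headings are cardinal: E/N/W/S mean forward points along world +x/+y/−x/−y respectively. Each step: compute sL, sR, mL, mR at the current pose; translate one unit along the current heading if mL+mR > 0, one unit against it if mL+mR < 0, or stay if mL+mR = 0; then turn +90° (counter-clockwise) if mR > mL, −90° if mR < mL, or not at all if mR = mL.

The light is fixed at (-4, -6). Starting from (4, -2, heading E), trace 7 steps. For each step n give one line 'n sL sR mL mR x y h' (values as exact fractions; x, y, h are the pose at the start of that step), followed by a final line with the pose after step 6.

0 16/17 80/61 192/1037 872/1037 4 -2 E
1 32/17 160/193 -1728/3281 -368/3281 5 -2 N
2 40/9 20/9 -10/9 0 5 -3 W
3 160/169 160/49 9600/8281 23120/8281 6 -3 S
4 80/97 16/17 96/1649 872/1649 6 -4 E
5 160/89 160/221 -10560/19669 -3440/19669 7 -4 N
6 40/17 2 -3/17 14/17 7 -5 W
final 6 -5 S

n=0: pose=(4,-2,E); sL=16/17, sR=80/61; mL=192/1037, mR=872/1037; mL+mR=1064/1037 → advance +1; mR−mL=40/61 → turn +1·90°
n=1: pose=(5,-2,N); sL=32/17, sR=160/193; mL=-1728/3281, mR=-368/3281; mL+mR=-2096/3281 → advance -1; mR−mL=80/193 → turn +1·90°
n=2: pose=(5,-3,W); sL=40/9, sR=20/9; mL=-10/9, mR=0; mL+mR=-10/9 → advance -1; mR−mL=10/9 → turn +1·90°
n=3: pose=(6,-3,S); sL=160/169, sR=160/49; mL=9600/8281, mR=23120/8281; mL+mR=32720/8281 → advance +1; mR−mL=80/49 → turn +1·90°
n=4: pose=(6,-4,E); sL=80/97, sR=16/17; mL=96/1649, mR=872/1649; mL+mR=968/1649 → advance +1; mR−mL=8/17 → turn +1·90°
n=5: pose=(7,-4,N); sL=160/89, sR=160/221; mL=-10560/19669, mR=-3440/19669; mL+mR=-14000/19669 → advance -1; mR−mL=80/221 → turn +1·90°
n=6: pose=(7,-5,W); sL=40/17, sR=2; mL=-3/17, mR=14/17; mL+mR=11/17 → advance +1; mR−mL=1 → turn +1·90°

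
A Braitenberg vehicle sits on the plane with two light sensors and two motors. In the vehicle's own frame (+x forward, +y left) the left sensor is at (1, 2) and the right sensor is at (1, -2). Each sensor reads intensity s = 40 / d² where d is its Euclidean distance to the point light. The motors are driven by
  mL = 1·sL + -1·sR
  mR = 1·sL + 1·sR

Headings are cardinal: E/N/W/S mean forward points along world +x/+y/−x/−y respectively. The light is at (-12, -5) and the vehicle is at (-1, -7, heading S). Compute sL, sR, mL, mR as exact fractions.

20/89 4/9 -176/801 536/801

left sensor world pos  = (1, -8); dL² = 178
right sensor world pos = (-3, -8); dR² = 90
sL = 40/178 = 20/89
sR = 40/90 = 4/9
mL = 1·sL + -1·sR = -176/801
mR = 1·sL + 1·sR = 536/801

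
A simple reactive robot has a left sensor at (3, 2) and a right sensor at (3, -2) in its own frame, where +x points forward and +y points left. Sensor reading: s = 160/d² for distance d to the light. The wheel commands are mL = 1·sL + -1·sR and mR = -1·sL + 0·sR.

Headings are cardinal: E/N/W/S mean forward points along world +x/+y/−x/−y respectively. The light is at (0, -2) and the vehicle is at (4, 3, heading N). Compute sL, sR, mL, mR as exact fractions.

40/17 8/5 64/85 -40/17

left sensor world pos  = (2, 6); dL² = 68
right sensor world pos = (6, 6); dR² = 100
sL = 160/68 = 40/17
sR = 160/100 = 8/5
mL = 1·sL + -1·sR = 64/85
mR = -1·sL + 0·sR = -40/17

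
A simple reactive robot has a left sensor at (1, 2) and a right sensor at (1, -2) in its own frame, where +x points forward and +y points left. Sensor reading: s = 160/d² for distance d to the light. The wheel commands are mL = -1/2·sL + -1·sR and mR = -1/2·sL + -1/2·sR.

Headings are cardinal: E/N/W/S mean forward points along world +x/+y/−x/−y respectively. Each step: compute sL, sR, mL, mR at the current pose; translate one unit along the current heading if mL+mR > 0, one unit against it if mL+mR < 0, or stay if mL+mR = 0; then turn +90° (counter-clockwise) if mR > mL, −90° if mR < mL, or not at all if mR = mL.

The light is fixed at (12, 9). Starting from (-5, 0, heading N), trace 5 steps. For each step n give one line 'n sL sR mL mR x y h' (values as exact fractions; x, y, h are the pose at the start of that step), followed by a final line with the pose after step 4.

0 32/85 160/289 -1072/1445 -672/1445 -5 0 N
1 40/117 40/97 -6620/11349 -4280/11349 -5 -1 W
2 160/317 32/89 -17264/28213 -12192/28213 -4 -1 S
3 80/137 80/173 -17880/23701 -12400/23701 -4 0 E
4 32/85 160/289 -1072/1445 -672/1445 -5 0 N
final -5 -1 W

n=0: pose=(-5,0,N); sL=32/85, sR=160/289; mL=-1072/1445, mR=-672/1445; mL+mR=-1744/1445 → advance -1; mR−mL=80/289 → turn +1·90°
n=1: pose=(-5,-1,W); sL=40/117, sR=40/97; mL=-6620/11349, mR=-4280/11349; mL+mR=-10900/11349 → advance -1; mR−mL=20/97 → turn +1·90°
n=2: pose=(-4,-1,S); sL=160/317, sR=32/89; mL=-17264/28213, mR=-12192/28213; mL+mR=-29456/28213 → advance -1; mR−mL=16/89 → turn +1·90°
n=3: pose=(-4,0,E); sL=80/137, sR=80/173; mL=-17880/23701, mR=-12400/23701; mL+mR=-30280/23701 → advance -1; mR−mL=40/173 → turn +1·90°
n=4: pose=(-5,0,N); sL=32/85, sR=160/289; mL=-1072/1445, mR=-672/1445; mL+mR=-1744/1445 → advance -1; mR−mL=80/289 → turn +1·90°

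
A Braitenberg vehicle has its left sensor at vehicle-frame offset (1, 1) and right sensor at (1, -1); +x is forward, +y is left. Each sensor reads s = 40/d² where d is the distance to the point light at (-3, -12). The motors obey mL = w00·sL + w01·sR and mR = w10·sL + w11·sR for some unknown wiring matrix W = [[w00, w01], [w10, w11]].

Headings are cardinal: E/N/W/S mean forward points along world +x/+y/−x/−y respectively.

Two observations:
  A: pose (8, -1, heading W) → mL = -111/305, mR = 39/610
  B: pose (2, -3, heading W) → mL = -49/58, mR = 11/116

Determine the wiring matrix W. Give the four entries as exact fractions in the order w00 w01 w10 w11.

-1 -1 -1/2 1

obs A: pose=(8,-1,W) → sL=1/5, sR=10/61, mL=-111/305, mR=39/610
obs B: pose=(2,-3,W) → sL=1/2, sR=10/29, mL=-49/58, mR=11/116
sensor matrix S = [[1/5, 10/61], [1/2, 10/29]]; det S = -23/1769
solve [mL_A; mL_B] = S·[w00; w01] and [mR_A; mR_B] = S·[w10; w11]:
  w00 = -1, w01 = -1, w10 = -1/2, w11 = 1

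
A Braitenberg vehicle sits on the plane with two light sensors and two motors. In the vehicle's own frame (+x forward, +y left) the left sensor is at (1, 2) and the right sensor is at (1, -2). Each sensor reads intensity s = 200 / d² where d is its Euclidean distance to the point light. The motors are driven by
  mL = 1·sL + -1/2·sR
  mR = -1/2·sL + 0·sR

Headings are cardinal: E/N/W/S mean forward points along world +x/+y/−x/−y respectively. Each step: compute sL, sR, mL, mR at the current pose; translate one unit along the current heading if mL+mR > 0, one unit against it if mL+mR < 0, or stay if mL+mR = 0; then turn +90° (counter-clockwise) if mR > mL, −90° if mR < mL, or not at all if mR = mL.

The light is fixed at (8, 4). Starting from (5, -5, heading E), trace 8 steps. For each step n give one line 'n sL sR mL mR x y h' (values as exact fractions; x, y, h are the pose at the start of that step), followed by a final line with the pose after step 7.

n=0: pose=(5,-5,E); sL=200/53, sR=8/5; mL=788/265, mR=-100/53; mL+mR=288/265 → advance +1; mR−mL=-1288/265 → turn -1·90°
n=1: pose=(6,-5,S); sL=2, sR=50/29; mL=33/29, mR=-1; mL+mR=4/29 → advance +1; mR−mL=-62/29 → turn -1·90°
n=2: pose=(6,-6,W); sL=200/153, sR=200/73; mL=-700/11169, mR=-100/153; mL+mR=-8000/11169 → advance -1; mR−mL=-2200/3723 → turn -1·90°
n=3: pose=(7,-6,N); sL=20/9, sR=100/41; mL=370/369, mR=-10/9; mL+mR=-40/369 → advance -1; mR−mL=-260/123 → turn -1·90°
n=4: pose=(7,-7,E); sL=200/81, sR=200/169; mL=25700/13689, mR=-100/81; mL+mR=8800/13689 → advance +1; mR−mL=-14200/4563 → turn -1·90°
n=5: pose=(8,-7,S); sL=50/37, sR=50/37; mL=25/37, mR=-25/37; mL+mR=0 → advance +0; mR−mL=-50/37 → turn -1·90°
n=6: pose=(8,-7,W); sL=20/17, sR=100/41; mL=-30/697, mR=-10/17; mL+mR=-440/697 → advance -1; mR−mL=-380/697 → turn -1·90°
n=7: pose=(9,-7,N); sL=200/101, sR=200/109; mL=11700/11009, mR=-100/101; mL+mR=800/11009 → advance +1; mR−mL=-22600/11009 → turn -1·90°

0 200/53 8/5 788/265 -100/53 5 -5 E
1 2 50/29 33/29 -1 6 -5 S
2 200/153 200/73 -700/11169 -100/153 6 -6 W
3 20/9 100/41 370/369 -10/9 7 -6 N
4 200/81 200/169 25700/13689 -100/81 7 -7 E
5 50/37 50/37 25/37 -25/37 8 -7 S
6 20/17 100/41 -30/697 -10/17 8 -7 W
7 200/101 200/109 11700/11009 -100/101 9 -7 N
final 9 -6 E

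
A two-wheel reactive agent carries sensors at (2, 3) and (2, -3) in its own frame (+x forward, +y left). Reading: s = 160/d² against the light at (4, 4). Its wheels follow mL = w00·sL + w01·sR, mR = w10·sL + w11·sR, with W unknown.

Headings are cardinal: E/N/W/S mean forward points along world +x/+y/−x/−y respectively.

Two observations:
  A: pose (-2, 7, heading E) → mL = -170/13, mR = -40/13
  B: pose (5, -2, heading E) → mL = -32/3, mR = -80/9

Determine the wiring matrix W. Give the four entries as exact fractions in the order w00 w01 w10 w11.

obs A: pose=(-2,7,E) → sL=40/13, sR=10, mL=-170/13, mR=-40/13
obs B: pose=(5,-2,E) → sL=80/9, sR=16/9, mL=-32/3, mR=-80/9
sensor matrix S = [[40/13, 10], [80/9, 16/9]]; det S = -9760/117
solve [mL_A; mL_B] = S·[w00; w01] and [mR_A; mR_B] = S·[w10; w11]:
  w00 = -1, w01 = -1, w10 = -1, w11 = 0

-1 -1 -1 0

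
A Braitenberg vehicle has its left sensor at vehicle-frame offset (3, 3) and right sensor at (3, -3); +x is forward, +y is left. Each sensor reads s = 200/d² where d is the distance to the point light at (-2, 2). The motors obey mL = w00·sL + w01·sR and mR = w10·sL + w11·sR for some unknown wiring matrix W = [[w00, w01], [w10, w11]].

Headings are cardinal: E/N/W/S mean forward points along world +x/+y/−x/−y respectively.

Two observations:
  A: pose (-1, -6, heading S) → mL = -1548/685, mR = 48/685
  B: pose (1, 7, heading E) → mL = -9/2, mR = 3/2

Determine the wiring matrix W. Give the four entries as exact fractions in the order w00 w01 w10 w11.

obs A: pose=(-1,-6,S) → sL=200/137, sR=8/5, mL=-1548/685, mR=48/685
obs B: pose=(1,7,E) → sL=2, sR=5, mL=-9/2, mR=3/2
sensor matrix S = [[200/137, 8/5], [2, 5]]; det S = 2808/685
solve [mL_A; mL_B] = S·[w00; w01] and [mR_A; mR_B] = S·[w10; w11]:
  w00 = -1, w01 = -1/2, w10 = -1/2, w11 = 1/2

-1 -1/2 -1/2 1/2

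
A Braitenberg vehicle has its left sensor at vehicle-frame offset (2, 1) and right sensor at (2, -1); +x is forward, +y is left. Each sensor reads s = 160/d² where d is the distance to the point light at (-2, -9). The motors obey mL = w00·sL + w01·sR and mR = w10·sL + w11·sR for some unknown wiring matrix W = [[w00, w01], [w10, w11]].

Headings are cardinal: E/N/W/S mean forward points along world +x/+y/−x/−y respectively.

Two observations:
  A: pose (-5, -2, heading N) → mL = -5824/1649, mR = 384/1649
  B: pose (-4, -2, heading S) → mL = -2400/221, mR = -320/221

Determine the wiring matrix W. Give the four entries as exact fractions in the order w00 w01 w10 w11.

obs A: pose=(-5,-2,N) → sL=160/97, sR=32/17, mL=-5824/1649, mR=384/1649
obs B: pose=(-4,-2,S) → sL=80/13, sR=80/17, mL=-2400/221, mR=-320/221
sensor matrix S = [[160/97, 32/17], [80/13, 80/17]]; det S = -81920/21437
solve [mL_A; mL_B] = S·[w00; w01] and [mR_A; mR_B] = S·[w10; w11]:
  w00 = -1, w01 = -1, w10 = -1, w11 = 1

-1 -1 -1 1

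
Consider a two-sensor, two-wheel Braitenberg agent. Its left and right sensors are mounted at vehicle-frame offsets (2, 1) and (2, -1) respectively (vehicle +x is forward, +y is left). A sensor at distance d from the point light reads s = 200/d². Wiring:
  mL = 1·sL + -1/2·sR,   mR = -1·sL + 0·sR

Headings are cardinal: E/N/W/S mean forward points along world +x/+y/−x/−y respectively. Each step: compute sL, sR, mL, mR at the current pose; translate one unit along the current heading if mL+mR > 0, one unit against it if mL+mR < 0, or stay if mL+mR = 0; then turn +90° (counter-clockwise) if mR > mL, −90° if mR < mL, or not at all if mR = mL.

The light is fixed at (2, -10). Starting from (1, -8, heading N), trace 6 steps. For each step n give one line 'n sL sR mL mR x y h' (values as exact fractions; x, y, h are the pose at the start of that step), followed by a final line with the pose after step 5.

0 10 25/2 15/4 -10 1 -8 N
1 40 200 -60 -40 1 -9 E
2 100/9 20 10/9 -100/9 0 -9 N
3 200 200 100 -200 0 -10 E
4 25 10 20 -25 -1 -10 S
5 8 200/29 132/29 -8 -1 -9 W
final 0 -9 N

n=0: pose=(1,-8,N); sL=10, sR=25/2; mL=15/4, mR=-10; mL+mR=-25/4 → advance -1; mR−mL=-55/4 → turn -1·90°
n=1: pose=(1,-9,E); sL=40, sR=200; mL=-60, mR=-40; mL+mR=-100 → advance -1; mR−mL=20 → turn +1·90°
n=2: pose=(0,-9,N); sL=100/9, sR=20; mL=10/9, mR=-100/9; mL+mR=-10 → advance -1; mR−mL=-110/9 → turn -1·90°
n=3: pose=(0,-10,E); sL=200, sR=200; mL=100, mR=-200; mL+mR=-100 → advance -1; mR−mL=-300 → turn -1·90°
n=4: pose=(-1,-10,S); sL=25, sR=10; mL=20, mR=-25; mL+mR=-5 → advance -1; mR−mL=-45 → turn -1·90°
n=5: pose=(-1,-9,W); sL=8, sR=200/29; mL=132/29, mR=-8; mL+mR=-100/29 → advance -1; mR−mL=-364/29 → turn -1·90°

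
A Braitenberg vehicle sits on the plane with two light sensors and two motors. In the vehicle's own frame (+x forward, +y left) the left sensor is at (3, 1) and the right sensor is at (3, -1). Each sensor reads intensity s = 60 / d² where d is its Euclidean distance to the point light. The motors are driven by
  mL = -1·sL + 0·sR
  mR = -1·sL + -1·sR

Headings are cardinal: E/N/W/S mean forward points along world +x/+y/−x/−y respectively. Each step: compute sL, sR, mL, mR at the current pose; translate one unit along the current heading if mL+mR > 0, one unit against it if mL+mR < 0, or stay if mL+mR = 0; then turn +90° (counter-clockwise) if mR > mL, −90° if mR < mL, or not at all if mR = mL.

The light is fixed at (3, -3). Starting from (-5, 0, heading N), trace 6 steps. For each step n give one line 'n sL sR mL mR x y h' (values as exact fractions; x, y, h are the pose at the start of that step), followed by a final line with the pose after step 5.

n=0: pose=(-5,0,N); sL=20/39, sR=12/17; mL=-20/39, mR=-808/663; mL+mR=-1148/663 → advance -1; mR−mL=-12/17 → turn -1·90°
n=1: pose=(-5,-1,E); sL=30/17, sR=30/13; mL=-30/17, mR=-900/221; mL+mR=-1290/221 → advance -1; mR−mL=-30/13 → turn -1·90°
n=2: pose=(-6,-1,S); sL=12/13, sR=60/101; mL=-12/13, mR=-1992/1313; mL+mR=-3204/1313 → advance -1; mR−mL=-60/101 → turn -1·90°
n=3: pose=(-6,0,W); sL=15/37, sR=3/8; mL=-15/37, mR=-231/296; mL+mR=-351/296 → advance -1; mR−mL=-3/8 → turn -1·90°
n=4: pose=(-5,0,N); sL=20/39, sR=12/17; mL=-20/39, mR=-808/663; mL+mR=-1148/663 → advance -1; mR−mL=-12/17 → turn -1·90°
n=5: pose=(-5,-1,E); sL=30/17, sR=30/13; mL=-30/17, mR=-900/221; mL+mR=-1290/221 → advance -1; mR−mL=-30/13 → turn -1·90°

0 20/39 12/17 -20/39 -808/663 -5 0 N
1 30/17 30/13 -30/17 -900/221 -5 -1 E
2 12/13 60/101 -12/13 -1992/1313 -6 -1 S
3 15/37 3/8 -15/37 -231/296 -6 0 W
4 20/39 12/17 -20/39 -808/663 -5 0 N
5 30/17 30/13 -30/17 -900/221 -5 -1 E
final -6 -1 S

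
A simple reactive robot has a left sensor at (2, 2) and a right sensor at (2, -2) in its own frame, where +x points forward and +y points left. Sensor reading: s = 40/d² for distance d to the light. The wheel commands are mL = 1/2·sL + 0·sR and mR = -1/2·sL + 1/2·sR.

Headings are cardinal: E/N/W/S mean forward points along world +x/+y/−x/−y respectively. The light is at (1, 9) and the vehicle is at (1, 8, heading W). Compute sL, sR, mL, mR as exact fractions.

40/13 8 20/13 32/13

left sensor world pos  = (-1, 6); dL² = 13
right sensor world pos = (-1, 10); dR² = 5
sL = 40/13 = 40/13
sR = 40/5 = 8
mL = 1/2·sL + 0·sR = 20/13
mR = -1/2·sL + 1/2·sR = 32/13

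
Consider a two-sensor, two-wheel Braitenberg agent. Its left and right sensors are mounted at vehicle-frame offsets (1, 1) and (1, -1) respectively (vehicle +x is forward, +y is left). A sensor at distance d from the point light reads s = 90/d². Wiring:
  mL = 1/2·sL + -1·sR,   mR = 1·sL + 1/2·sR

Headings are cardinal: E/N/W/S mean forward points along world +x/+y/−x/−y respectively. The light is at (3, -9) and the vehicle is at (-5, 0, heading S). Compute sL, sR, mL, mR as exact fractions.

left sensor world pos  = (-4, -1); dL² = 113
right sensor world pos = (-6, -1); dR² = 145
sL = 90/113 = 90/113
sR = 90/145 = 18/29
mL = 1/2·sL + -1·sR = -729/3277
mR = 1·sL + 1/2·sR = 3627/3277

90/113 18/29 -729/3277 3627/3277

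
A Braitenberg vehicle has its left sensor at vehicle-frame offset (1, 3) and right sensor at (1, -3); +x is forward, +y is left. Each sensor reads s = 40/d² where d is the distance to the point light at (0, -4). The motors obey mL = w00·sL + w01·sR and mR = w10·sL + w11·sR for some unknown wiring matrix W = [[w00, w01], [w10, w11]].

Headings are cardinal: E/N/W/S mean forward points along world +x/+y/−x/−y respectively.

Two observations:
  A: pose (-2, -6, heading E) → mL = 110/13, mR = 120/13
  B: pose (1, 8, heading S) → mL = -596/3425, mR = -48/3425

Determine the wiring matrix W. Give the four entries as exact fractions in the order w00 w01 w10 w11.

obs A: pose=(-2,-6,E) → sL=20, sR=20/13, mL=110/13, mR=120/13
obs B: pose=(1,8,S) → sL=40/137, sR=8/25, mL=-596/3425, mR=-48/3425
sensor matrix S = [[20, 20/13], [40/137, 8/25]]; det S = 52992/8905
solve [mL_A; mL_B] = S·[w00; w01] and [mR_A; mR_B] = S·[w10; w11]:
  w00 = 1/2, w01 = -1, w10 = 1/2, w11 = -1/2

1/2 -1 1/2 -1/2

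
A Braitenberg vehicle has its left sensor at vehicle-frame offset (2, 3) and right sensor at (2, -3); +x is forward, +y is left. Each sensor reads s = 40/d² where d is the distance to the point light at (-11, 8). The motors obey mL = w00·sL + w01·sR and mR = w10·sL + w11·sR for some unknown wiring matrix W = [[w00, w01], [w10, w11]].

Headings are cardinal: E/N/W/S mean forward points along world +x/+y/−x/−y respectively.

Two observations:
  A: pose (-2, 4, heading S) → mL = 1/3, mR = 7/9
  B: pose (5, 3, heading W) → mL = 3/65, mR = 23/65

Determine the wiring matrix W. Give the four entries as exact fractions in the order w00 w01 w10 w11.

obs A: pose=(-2,4,S) → sL=2/9, sR=5/9, mL=1/3, mR=7/9
obs B: pose=(5,3,W) → sL=2/13, sR=1/5, mL=3/65, mR=23/65
sensor matrix S = [[2/9, 5/9], [2/13, 1/5]]; det S = -8/195
solve [mL_A; mL_B] = S·[w00; w01] and [mR_A; mR_B] = S·[w10; w11]:
  w00 = -1, w01 = 1, w10 = 1, w11 = 1

-1 1 1 1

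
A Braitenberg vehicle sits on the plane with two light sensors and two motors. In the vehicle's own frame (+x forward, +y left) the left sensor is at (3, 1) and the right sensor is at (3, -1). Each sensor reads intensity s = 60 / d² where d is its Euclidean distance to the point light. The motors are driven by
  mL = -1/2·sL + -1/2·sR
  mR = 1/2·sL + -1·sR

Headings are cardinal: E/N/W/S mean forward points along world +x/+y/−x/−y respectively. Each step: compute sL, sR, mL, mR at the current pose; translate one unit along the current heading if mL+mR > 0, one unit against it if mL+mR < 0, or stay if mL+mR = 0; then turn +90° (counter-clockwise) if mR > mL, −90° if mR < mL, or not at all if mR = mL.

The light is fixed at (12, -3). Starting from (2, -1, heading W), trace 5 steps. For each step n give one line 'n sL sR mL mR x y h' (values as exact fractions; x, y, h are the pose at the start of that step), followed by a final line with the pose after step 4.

n=0: pose=(2,-1,W); sL=6/17, sR=30/89; mL=-522/1513, mR=-243/1513; mL+mR=-45/89 → advance -1; mR−mL=279/1513 → turn +1·90°
n=1: pose=(3,-1,S); sL=12/13, sR=60/101; mL=-996/1313, mR=-174/1313; mL+mR=-90/101 → advance -1; mR−mL=822/1313 → turn +1·90°
n=2: pose=(3,0,E); sL=15/13, sR=3/2; mL=-69/52, mR=-12/13; mL+mR=-9/4 → advance -1; mR−mL=21/52 → turn +1·90°
n=3: pose=(2,0,N); sL=60/157, sR=20/39; mL=-2740/6123, mR=-1970/6123; mL+mR=-10/13 → advance -1; mR−mL=770/6123 → turn +1·90°
n=4: pose=(2,-1,W); sL=6/17, sR=30/89; mL=-522/1513, mR=-243/1513; mL+mR=-45/89 → advance -1; mR−mL=279/1513 → turn +1·90°

0 6/17 30/89 -522/1513 -243/1513 2 -1 W
1 12/13 60/101 -996/1313 -174/1313 3 -1 S
2 15/13 3/2 -69/52 -12/13 3 0 E
3 60/157 20/39 -2740/6123 -1970/6123 2 0 N
4 6/17 30/89 -522/1513 -243/1513 2 -1 W
final 3 -1 S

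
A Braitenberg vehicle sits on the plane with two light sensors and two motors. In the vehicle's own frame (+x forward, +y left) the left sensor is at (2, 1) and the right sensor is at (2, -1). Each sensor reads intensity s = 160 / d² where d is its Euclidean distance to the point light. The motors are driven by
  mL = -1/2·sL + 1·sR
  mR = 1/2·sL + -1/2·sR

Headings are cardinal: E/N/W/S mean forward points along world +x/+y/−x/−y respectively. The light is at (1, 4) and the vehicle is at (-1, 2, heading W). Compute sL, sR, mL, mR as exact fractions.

left sensor world pos  = (-3, 1); dL² = 25
right sensor world pos = (-3, 3); dR² = 17
sL = 160/25 = 32/5
sR = 160/17 = 160/17
mL = -1/2·sL + 1·sR = 528/85
mR = 1/2·sL + -1/2·sR = -128/85

32/5 160/17 528/85 -128/85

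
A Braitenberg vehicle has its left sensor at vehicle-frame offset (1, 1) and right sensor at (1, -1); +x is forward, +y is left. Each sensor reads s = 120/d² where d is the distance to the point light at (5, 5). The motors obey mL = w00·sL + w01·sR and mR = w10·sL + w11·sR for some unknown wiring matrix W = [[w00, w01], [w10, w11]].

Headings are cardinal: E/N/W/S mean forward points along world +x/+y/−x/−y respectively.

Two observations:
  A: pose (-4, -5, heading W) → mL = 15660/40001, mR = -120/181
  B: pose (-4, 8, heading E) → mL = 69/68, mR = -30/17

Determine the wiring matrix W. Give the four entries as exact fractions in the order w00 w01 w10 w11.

-1/2 1 0 -1

obs A: pose=(-4,-5,W) → sL=120/221, sR=120/181, mL=15660/40001, mR=-120/181
obs B: pose=(-4,8,E) → sL=3/2, sR=30/17, mL=69/68, mR=-30/17
sensor matrix S = [[120/221, 120/181], [3/2, 30/17]]; det S = -24660/680017
solve [mL_A; mL_B] = S·[w00; w01] and [mR_A; mR_B] = S·[w10; w11]:
  w00 = -1/2, w01 = 1, w10 = 0, w11 = -1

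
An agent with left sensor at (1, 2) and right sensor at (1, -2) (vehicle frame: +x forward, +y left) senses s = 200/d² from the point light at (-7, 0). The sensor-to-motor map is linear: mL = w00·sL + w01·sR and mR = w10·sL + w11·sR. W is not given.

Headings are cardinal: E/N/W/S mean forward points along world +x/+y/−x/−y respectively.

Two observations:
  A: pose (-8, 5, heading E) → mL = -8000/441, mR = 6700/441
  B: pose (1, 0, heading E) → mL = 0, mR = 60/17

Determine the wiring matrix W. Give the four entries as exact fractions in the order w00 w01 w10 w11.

obs A: pose=(-8,5,E) → sL=200/49, sR=200/9, mL=-8000/441, mR=6700/441
obs B: pose=(1,0,E) → sL=40/17, sR=40/17, mL=0, mR=60/17
sensor matrix S = [[200/49, 200/9], [40/17, 40/17]]; det S = -320000/7497
solve [mL_A; mL_B] = S·[w00; w01] and [mR_A; mR_B] = S·[w10; w11]:
  w00 = 1, w01 = -1, w10 = 1, w11 = 1/2

1 -1 1 1/2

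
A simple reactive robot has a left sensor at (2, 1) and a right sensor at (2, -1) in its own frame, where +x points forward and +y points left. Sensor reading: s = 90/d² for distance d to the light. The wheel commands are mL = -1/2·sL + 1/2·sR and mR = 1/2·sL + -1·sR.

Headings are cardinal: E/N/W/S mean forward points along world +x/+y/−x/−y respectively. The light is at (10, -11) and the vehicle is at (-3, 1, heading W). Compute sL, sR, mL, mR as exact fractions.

left sensor world pos  = (-5, 0); dL² = 346
right sensor world pos = (-5, 2); dR² = 394
sL = 90/346 = 45/173
sR = 90/394 = 45/197
mL = -1/2·sL + 1/2·sR = -540/34081
mR = 1/2·sL + -1·sR = -6705/68162

45/173 45/197 -540/34081 -6705/68162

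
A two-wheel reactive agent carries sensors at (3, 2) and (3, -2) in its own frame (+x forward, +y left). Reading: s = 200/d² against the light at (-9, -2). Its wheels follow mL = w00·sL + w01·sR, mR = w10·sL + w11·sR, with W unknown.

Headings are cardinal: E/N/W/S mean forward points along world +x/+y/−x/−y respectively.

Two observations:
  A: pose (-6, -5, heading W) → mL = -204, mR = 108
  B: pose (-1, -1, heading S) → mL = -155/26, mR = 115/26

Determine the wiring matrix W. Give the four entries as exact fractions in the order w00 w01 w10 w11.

-1/2 -1 1 1/2

obs A: pose=(-6,-5,W) → sL=8, sR=200, mL=-204, mR=108
obs B: pose=(-1,-1,S) → sL=25/13, sR=5, mL=-155/26, mR=115/26
sensor matrix S = [[8, 200], [25/13, 5]]; det S = -4480/13
solve [mL_A; mL_B] = S·[w00; w01] and [mR_A; mR_B] = S·[w10; w11]:
  w00 = -1/2, w01 = -1, w10 = 1, w11 = 1/2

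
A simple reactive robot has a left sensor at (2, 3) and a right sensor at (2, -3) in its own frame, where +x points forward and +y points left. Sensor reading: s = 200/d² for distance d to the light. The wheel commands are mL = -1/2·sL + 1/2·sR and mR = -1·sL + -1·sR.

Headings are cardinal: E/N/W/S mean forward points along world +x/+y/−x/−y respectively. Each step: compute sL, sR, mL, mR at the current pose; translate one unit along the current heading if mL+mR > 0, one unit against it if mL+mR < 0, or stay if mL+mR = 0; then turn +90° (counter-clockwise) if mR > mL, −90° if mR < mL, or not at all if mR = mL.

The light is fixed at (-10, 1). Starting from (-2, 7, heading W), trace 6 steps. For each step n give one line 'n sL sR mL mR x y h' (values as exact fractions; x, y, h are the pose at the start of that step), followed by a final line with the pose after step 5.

n=0: pose=(-2,7,W); sL=40/9, sR=200/117; mL=-160/117, mR=-80/13; mL+mR=-880/117 → advance -1; mR−mL=-560/117 → turn -1·90°
n=1: pose=(-1,7,N); sL=2, sR=25/26; mL=-27/52, mR=-77/26; mL+mR=-181/52 → advance -1; mR−mL=-127/52 → turn -1·90°
n=2: pose=(-1,6,E); sL=40/37, sR=8/5; mL=48/185, mR=-496/185; mL+mR=-448/185 → advance -1; mR−mL=-544/185 → turn -1·90°
n=3: pose=(-2,6,S); sL=20/13, sR=100/17; mL=480/221, mR=-1640/221; mL+mR=-1160/221 → advance -1; mR−mL=-2120/221 → turn -1·90°
n=4: pose=(-2,7,W); sL=40/9, sR=200/117; mL=-160/117, mR=-80/13; mL+mR=-880/117 → advance -1; mR−mL=-560/117 → turn -1·90°
n=5: pose=(-1,7,N); sL=2, sR=25/26; mL=-27/52, mR=-77/26; mL+mR=-181/52 → advance -1; mR−mL=-127/52 → turn -1·90°

0 40/9 200/117 -160/117 -80/13 -2 7 W
1 2 25/26 -27/52 -77/26 -1 7 N
2 40/37 8/5 48/185 -496/185 -1 6 E
3 20/13 100/17 480/221 -1640/221 -2 6 S
4 40/9 200/117 -160/117 -80/13 -2 7 W
5 2 25/26 -27/52 -77/26 -1 7 N
final -1 6 E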